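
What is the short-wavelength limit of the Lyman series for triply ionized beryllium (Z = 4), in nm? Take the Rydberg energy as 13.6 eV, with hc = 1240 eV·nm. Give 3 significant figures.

5.70 nm

The Lyman series has lower level n_f = 1; the series limit corresponds to n_i → ∞.
ΔE_max = 13.6 × 16 / 1² = 217.6 eV.
λ_min = 1240 / 217.6 = 5.70 nm.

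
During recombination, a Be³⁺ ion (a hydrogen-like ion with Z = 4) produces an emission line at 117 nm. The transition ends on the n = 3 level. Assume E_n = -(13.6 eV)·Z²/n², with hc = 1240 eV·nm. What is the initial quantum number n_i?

n_i = 4

The photon energy is ΔE = hc/λ = 1240 / 117 = 10.60 eV.
With Z = 4, ΔE = 217.6 × (1/n_f² − 1/n_i²), so 1/n_f² − 1/n_i² = 0.04871.
With n_f = 3: 1/n_i² = 1/9 − 0.04871 = 0.06241, so n_i ≈ 4.00.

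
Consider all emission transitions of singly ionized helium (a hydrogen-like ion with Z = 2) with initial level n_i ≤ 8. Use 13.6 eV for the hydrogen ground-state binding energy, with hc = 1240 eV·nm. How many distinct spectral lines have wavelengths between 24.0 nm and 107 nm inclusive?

Enumerate all n_i → n_f pairs with 1 ≤ n_f < n_i ≤ 8 and compute λ = 1240 / [13.6·4·(1/n_f² − 1/n_i²)].
Lines falling in [24.0, 107] nm: 4→1 (24.31 nm), 3→1 (25.64 nm), 2→1 (30.39 nm), 8→2 (97.25 nm), 7→2 (99.28 nm), 6→2 (102.6 nm).

6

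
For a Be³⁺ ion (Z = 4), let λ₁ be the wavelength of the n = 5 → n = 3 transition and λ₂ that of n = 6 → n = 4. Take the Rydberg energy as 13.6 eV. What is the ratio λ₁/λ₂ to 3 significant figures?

λ ∝ 1/ΔE ∝ 1/(1/n_f² − 1/n_i²), and the Z² and hc factors cancel in the ratio.
λ₁/λ₂ = (1/4² − 1/6²)/(1/3² − 1/5²) = 0.03472/0.07111 = 0.488.

0.488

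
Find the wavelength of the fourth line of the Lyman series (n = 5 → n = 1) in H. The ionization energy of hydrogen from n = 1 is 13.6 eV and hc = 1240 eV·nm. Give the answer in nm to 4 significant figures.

The Lyman series terminates on n_f = 1; the fourth line has n_i = 1+4 = 5.
ΔE = 13.60 × (1/1² − 1/5²) = 13.06 eV.
λ = 1240 / 13.06 = 94.98 nm.

94.98 nm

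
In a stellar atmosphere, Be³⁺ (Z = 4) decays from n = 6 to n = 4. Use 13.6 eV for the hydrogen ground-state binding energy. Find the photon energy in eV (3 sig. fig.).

7.56 eV

The Bohr energies scale as Z², so for Z = 4: E_n = −217.6/n² eV.
E_6 = −217.6/36 = −6.044 eV and E_4 = −217.6/16 = −13.60 eV.
The photon energy is |E_6 − E_4| = 7.56 eV.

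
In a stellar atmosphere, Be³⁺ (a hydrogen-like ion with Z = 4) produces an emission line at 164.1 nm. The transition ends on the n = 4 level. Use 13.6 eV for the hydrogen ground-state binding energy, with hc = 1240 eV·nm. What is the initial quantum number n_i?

n_i = 6

The photon energy is ΔE = hc/λ = 1240 / 164.1 = 7.556 eV.
With Z = 4, ΔE = 217.6 × (1/n_f² − 1/n_i²), so 1/n_f² − 1/n_i² = 0.03473.
With n_f = 4: 1/n_i² = 1/16 − 0.03473 = 0.02777, so n_i ≈ 6.00.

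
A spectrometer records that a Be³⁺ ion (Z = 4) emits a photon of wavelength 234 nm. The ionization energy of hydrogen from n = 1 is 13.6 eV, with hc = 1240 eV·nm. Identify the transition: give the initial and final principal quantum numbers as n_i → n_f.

The photon energy is ΔE = hc/λ = 1240 / 234 = 5.299 eV.
With Z = 4, ΔE = 217.6 × (1/n_f² − 1/n_i²), so 1/n_f² − 1/n_i² = 0.02435.
Trying n_f = 5 gives 1/n_i² = 0.01565, i.e. n_i ≈ 8; this pair matches.

n_i = 8, n_f = 5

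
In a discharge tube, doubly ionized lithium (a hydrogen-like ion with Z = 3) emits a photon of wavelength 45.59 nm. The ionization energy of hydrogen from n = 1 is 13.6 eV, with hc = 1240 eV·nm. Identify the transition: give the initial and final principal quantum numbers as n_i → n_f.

The photon energy is ΔE = hc/λ = 1240 / 45.59 = 27.20 eV.
With Z = 3, ΔE = 122.4 × (1/n_f² − 1/n_i²), so 1/n_f² − 1/n_i² = 0.2222.
Trying n_f = 2 gives 1/n_i² = 0.02779, i.e. n_i ≈ 6; this pair matches.

n_i = 6, n_f = 2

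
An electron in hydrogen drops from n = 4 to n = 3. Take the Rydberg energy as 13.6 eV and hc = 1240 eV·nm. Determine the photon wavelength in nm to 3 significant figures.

ΔE = 13.60 × (1/3² − 1/4²) = 13.60 × 0.04861 = 0.6611 eV.
λ = hc/ΔE = 1240 / 0.6611 = 1880 nm.
This line belongs to the Paschen series.

1880 nm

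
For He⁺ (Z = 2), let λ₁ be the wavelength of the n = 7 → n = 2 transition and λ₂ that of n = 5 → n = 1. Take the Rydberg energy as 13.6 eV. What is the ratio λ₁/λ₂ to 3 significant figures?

λ ∝ 1/ΔE ∝ 1/(1/n_f² − 1/n_i²), and the Z² and hc factors cancel in the ratio.
λ₁/λ₂ = (1/1² − 1/5²)/(1/2² − 1/7²) = 0.9600/0.2296 = 4.18.

4.18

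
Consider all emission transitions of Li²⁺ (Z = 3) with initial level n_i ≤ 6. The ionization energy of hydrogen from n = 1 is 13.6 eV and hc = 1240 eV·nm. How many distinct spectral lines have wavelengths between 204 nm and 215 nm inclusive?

Enumerate all n_i → n_f pairs with 1 ≤ n_f < n_i ≤ 6 and compute λ = 1240 / [13.6·9·(1/n_f² − 1/n_i²)].
Lines falling in [204, 215] nm: 4→3 (208.4 nm).

1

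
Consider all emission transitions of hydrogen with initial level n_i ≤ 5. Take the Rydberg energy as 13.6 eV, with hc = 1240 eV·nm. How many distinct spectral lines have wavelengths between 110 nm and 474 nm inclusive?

Enumerate all n_i → n_f pairs with 1 ≤ n_f < n_i ≤ 5 and compute λ = 1240 / [13.6·1·(1/n_f² − 1/n_i²)].
Lines falling in [110, 474] nm: 2→1 (121.6 nm), 5→2 (434.2 nm).

2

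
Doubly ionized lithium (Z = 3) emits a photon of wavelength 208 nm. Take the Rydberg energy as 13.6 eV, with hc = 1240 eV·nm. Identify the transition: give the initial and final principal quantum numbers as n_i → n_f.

The photon energy is ΔE = hc/λ = 1240 / 208 = 5.962 eV.
With Z = 3, ΔE = 122.4 × (1/n_f² − 1/n_i²), so 1/n_f² − 1/n_i² = 0.04871.
Trying n_f = 3 gives 1/n_i² = 0.06241, i.e. n_i ≈ 4; this pair matches.

n_i = 4, n_f = 3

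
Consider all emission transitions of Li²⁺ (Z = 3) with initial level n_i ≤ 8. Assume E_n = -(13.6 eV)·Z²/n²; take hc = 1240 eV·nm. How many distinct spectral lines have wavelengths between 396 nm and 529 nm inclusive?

3

Enumerate all n_i → n_f pairs with 1 ≤ n_f < n_i ≤ 8 and compute λ = 1240 / [13.6·9·(1/n_f² − 1/n_i²)].
Lines falling in [396, 529] nm: 8→5 (415.6 nm), 5→4 (450.3 nm), 7→5 (517.1 nm).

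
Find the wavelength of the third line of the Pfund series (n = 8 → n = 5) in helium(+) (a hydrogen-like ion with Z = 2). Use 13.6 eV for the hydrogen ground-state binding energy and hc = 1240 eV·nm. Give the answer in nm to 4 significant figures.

935.1 nm

The Pfund series terminates on n_f = 5; the third line has n_i = 5+3 = 8.
ΔE = 54.40 × (1/5² − 1/8²) = 1.326 eV.
λ = 1240 / 1.326 = 935.1 nm.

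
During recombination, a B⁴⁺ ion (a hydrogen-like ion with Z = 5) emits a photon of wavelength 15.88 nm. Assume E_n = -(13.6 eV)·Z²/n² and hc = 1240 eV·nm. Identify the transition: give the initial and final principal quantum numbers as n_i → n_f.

The photon energy is ΔE = hc/λ = 1240 / 15.88 = 78.09 eV.
With Z = 5, ΔE = 340.0 × (1/n_f² − 1/n_i²), so 1/n_f² − 1/n_i² = 0.2297.
Trying n_f = 2 gives 1/n_i² = 0.02034, i.e. n_i ≈ 7; this pair matches.

n_i = 7, n_f = 2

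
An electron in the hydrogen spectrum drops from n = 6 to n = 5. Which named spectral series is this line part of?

Pfund

The series is set by the lower level: n_f = 5 is the Pfund series.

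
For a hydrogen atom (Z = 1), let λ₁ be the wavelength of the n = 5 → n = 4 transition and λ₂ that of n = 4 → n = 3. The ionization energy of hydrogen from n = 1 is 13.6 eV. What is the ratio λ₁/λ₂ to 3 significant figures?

2.16

λ ∝ 1/ΔE ∝ 1/(1/n_f² − 1/n_i²), and the Z² and hc factors cancel in the ratio.
λ₁/λ₂ = (1/3² − 1/4²)/(1/4² − 1/5²) = 0.04861/0.02250 = 2.16.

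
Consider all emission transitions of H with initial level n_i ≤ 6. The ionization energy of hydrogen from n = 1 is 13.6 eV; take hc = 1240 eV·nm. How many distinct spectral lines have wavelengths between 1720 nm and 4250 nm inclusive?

Enumerate all n_i → n_f pairs with 1 ≤ n_f < n_i ≤ 6 and compute λ = 1240 / [13.6·1·(1/n_f² − 1/n_i²)].
Lines falling in [1720, 4250] nm: 4→3 (1876 nm), 6→4 (2626 nm), 5→4 (4052 nm).

3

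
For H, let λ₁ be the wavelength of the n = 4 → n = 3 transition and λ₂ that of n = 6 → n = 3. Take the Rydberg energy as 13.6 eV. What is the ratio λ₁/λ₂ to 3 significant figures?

λ ∝ 1/ΔE ∝ 1/(1/n_f² − 1/n_i²), and the Z² and hc factors cancel in the ratio.
λ₁/λ₂ = (1/3² − 1/6²)/(1/3² − 1/4²) = 0.08333/0.04861 = 1.71.

1.71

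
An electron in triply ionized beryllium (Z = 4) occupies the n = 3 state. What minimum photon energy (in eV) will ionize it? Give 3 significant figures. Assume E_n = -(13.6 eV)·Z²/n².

E_n = −13.6 Z²/n² = −217.6/n² eV for Z = 4.
E_3 = −217.6/9 = −24.2 eV, so ionization (to E = 0) requires 24.2 eV.

24.2 eV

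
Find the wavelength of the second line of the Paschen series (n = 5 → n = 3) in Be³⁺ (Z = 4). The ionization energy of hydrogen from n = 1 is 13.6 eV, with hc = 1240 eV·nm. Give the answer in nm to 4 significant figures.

80.14 nm

The Paschen series terminates on n_f = 3; the second line has n_i = 3+2 = 5.
ΔE = 217.6 × (1/3² − 1/5²) = 15.47 eV.
λ = 1240 / 15.47 = 80.14 nm.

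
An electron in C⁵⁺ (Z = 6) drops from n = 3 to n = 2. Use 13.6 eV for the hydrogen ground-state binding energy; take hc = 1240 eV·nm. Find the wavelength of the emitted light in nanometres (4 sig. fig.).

For Z = 6 the level energies scale as Z², so the effective Rydberg energy is 13.6 × 36 = 489.6 eV.
ΔE = 489.6 × (1/2² − 1/3²) = 489.6 × 0.1389 = 68.00 eV.
λ = hc/ΔE = 1240 / 68.00 = 18.24 nm.

18.24 nm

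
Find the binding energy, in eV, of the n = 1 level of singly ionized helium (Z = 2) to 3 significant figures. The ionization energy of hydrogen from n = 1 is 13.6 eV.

E_n = −13.6 Z²/n² = −54.40/n² eV for Z = 2.
E_1 = −54.40/1 = −54.4 eV, so ionization (to E = 0) requires 54.4 eV.

54.4 eV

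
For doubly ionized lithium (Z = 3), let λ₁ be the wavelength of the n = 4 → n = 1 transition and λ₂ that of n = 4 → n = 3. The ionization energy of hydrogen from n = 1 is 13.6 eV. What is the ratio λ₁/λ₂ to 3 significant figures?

λ ∝ 1/ΔE ∝ 1/(1/n_f² − 1/n_i²), and the Z² and hc factors cancel in the ratio.
λ₁/λ₂ = (1/3² − 1/4²)/(1/1² − 1/4²) = 0.04861/0.9375 = 0.0519.

0.0519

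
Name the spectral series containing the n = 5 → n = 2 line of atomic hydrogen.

Balmer

The series is set by the lower level: n_f = 2 is the Balmer series.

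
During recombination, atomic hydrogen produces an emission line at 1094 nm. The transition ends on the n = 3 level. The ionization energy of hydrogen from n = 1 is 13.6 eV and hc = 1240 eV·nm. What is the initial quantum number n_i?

The photon energy is ΔE = hc/λ = 1240 / 1094 = 1.133 eV.
With Z = 1, ΔE = 13.60 × (1/n_f² − 1/n_i²), so 1/n_f² − 1/n_i² = 0.08334.
With n_f = 3: 1/n_i² = 1/9 − 0.08334 = 0.02777, so n_i ≈ 6.00.

n_i = 6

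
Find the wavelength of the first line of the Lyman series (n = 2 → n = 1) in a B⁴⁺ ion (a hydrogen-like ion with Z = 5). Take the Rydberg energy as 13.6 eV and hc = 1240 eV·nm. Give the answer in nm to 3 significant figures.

The Lyman series terminates on n_f = 1; the first line has n_i = 1+1 = 2.
ΔE = 340.0 × (1/1² − 1/2²) = 255.0 eV.
λ = 1240 / 255.0 = 4.86 nm.

4.86 nm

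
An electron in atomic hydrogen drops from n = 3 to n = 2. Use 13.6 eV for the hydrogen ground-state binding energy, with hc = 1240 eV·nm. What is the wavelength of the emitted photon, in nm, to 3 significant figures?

ΔE = 13.60 × (1/2² − 1/3²) = 13.60 × 0.1389 = 1.889 eV.
λ = hc/ΔE = 1240 / 1.889 = 656 nm.
This line belongs to the Balmer series.

656 nm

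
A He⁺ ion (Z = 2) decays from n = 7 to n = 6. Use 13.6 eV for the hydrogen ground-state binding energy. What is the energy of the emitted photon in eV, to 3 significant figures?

The Bohr energies scale as Z², so for Z = 2: E_n = −54.40/n² eV.
E_7 = −54.40/49 = −1.110 eV and E_6 = −54.40/36 = −1.511 eV.
The photon energy is |E_7 − E_6| = 0.401 eV.

0.401 eV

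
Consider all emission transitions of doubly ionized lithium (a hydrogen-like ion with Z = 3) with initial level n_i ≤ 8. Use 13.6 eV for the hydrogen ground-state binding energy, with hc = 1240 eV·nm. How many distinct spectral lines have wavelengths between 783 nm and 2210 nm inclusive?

4

Enumerate all n_i → n_f pairs with 1 ≤ n_f < n_i ≤ 8 and compute λ = 1240 / [13.6·9·(1/n_f² − 1/n_i²)].
Lines falling in [783, 2210] nm: 6→5 (828.9 nm), 8→6 (833.6 nm), 7→6 (1375 nm), 8→7 (2118 nm).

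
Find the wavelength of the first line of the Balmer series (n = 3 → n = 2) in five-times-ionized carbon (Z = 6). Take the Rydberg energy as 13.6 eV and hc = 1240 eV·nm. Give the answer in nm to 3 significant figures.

The Balmer series terminates on n_f = 2; the first line has n_i = 2+1 = 3.
ΔE = 489.6 × (1/2² − 1/3²) = 68.00 eV.
λ = 1240 / 68.00 = 18.2 nm.

18.2 nm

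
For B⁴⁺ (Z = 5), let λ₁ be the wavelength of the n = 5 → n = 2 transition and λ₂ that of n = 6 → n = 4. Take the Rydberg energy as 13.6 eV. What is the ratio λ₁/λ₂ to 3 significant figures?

0.165

λ ∝ 1/ΔE ∝ 1/(1/n_f² − 1/n_i²), and the Z² and hc factors cancel in the ratio.
λ₁/λ₂ = (1/4² − 1/6²)/(1/2² − 1/5²) = 0.03472/0.2100 = 0.165.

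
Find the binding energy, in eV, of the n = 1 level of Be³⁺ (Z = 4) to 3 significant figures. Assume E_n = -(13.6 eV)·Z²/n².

E_n = −13.6 Z²/n² = −217.6/n² eV for Z = 4.
E_1 = −217.6/1 = −218 eV, so ionization (to E = 0) requires 218 eV.

218 eV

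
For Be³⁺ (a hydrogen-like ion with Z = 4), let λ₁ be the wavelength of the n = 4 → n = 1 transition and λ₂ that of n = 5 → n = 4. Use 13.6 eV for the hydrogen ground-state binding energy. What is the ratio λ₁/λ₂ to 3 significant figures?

0.0240

λ ∝ 1/ΔE ∝ 1/(1/n_f² − 1/n_i²), and the Z² and hc factors cancel in the ratio.
λ₁/λ₂ = (1/4² − 1/5²)/(1/1² − 1/4²) = 0.02250/0.9375 = 0.0240.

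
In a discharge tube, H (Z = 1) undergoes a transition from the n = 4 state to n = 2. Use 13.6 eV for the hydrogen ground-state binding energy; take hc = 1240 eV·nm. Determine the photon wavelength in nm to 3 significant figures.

ΔE = 13.60 × (1/2² − 1/4²) = 13.60 × 0.1875 = 2.550 eV.
λ = hc/ΔE = 1240 / 2.550 = 486 nm.

486 nm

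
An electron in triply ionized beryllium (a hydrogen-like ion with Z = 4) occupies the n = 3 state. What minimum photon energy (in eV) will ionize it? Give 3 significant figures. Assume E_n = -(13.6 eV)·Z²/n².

E_n = −13.6 Z²/n² = −217.6/n² eV for Z = 4.
E_3 = −217.6/9 = −24.2 eV, so ionization (to E = 0) requires 24.2 eV.

24.2 eV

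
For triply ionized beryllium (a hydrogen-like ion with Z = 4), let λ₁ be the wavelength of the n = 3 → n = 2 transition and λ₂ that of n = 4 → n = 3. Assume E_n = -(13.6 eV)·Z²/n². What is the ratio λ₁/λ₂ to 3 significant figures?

λ ∝ 1/ΔE ∝ 1/(1/n_f² − 1/n_i²), and the Z² and hc factors cancel in the ratio.
λ₁/λ₂ = (1/3² − 1/4²)/(1/2² − 1/3²) = 0.04861/0.1389 = 0.350.

0.350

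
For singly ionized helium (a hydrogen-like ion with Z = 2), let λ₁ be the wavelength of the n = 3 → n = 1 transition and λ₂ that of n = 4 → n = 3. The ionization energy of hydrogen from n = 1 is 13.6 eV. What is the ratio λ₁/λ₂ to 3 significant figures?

0.0547

λ ∝ 1/ΔE ∝ 1/(1/n_f² − 1/n_i²), and the Z² and hc factors cancel in the ratio.
λ₁/λ₂ = (1/3² − 1/4²)/(1/1² − 1/3²) = 0.04861/0.8889 = 0.0547.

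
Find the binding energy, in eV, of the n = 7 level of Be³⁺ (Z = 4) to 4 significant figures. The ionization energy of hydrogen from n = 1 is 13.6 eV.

4.441 eV

E_n = −13.6 Z²/n² = −217.6/n² eV for Z = 4.
E_7 = −217.6/49 = −4.441 eV, so ionization (to E = 0) requires 4.441 eV.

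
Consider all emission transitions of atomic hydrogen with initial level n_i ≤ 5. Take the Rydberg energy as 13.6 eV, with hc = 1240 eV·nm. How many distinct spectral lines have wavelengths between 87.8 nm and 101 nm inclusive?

2

Enumerate all n_i → n_f pairs with 1 ≤ n_f < n_i ≤ 5 and compute λ = 1240 / [13.6·1·(1/n_f² − 1/n_i²)].
Lines falling in [87.8, 101] nm: 5→1 (94.98 nm), 4→1 (97.25 nm).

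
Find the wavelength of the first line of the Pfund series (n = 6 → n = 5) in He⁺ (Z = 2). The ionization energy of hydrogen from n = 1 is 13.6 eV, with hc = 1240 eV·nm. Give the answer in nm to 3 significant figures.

1860 nm

The Pfund series terminates on n_f = 5; the first line has n_i = 5+1 = 6.
ΔE = 54.40 × (1/5² − 1/6²) = 0.6649 eV.
λ = 1240 / 0.6649 = 1860 nm.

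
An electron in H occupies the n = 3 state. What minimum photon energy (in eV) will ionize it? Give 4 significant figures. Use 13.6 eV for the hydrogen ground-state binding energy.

E_3 = −13.60/9 = −1.511 eV, so ionization (to E = 0) requires 1.511 eV.

1.511 eV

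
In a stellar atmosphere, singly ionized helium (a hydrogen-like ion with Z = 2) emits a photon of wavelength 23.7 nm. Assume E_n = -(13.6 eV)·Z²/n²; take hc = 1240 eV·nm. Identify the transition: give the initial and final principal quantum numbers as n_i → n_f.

The photon energy is ΔE = hc/λ = 1240 / 23.7 = 52.32 eV.
With Z = 2, ΔE = 54.40 × (1/n_f² − 1/n_i²), so 1/n_f² − 1/n_i² = 0.9618.
Trying n_f = 1 gives 1/n_i² = 0.03822, i.e. n_i ≈ 5; this pair matches.

n_i = 5, n_f = 1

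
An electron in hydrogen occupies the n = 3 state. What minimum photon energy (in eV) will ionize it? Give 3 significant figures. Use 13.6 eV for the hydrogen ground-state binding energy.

E_3 = −13.60/9 = −1.51 eV, so ionization (to E = 0) requires 1.51 eV.

1.51 eV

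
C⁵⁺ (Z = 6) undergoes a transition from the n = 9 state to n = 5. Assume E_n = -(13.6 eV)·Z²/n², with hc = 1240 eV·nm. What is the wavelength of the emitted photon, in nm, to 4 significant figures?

For Z = 6 the level energies scale as Z², so the effective Rydberg energy is 13.6 × 36 = 489.6 eV.
ΔE = 489.6 × (1/5² − 1/9²) = 489.6 × 0.02765 = 13.54 eV.
λ = hc/ΔE = 1240 / 13.54 = 91.58 nm.

91.58 nm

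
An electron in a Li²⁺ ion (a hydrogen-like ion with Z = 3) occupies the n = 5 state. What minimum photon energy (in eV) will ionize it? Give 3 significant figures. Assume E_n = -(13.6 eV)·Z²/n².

E_n = −13.6 Z²/n² = −122.4/n² eV for Z = 3.
E_5 = −122.4/25 = −4.90 eV, so ionization (to E = 0) requires 4.90 eV.

4.90 eV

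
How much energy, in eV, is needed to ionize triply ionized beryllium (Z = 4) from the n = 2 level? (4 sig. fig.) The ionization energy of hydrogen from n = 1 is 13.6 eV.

54.40 eV

E_n = −13.6 Z²/n² = −217.6/n² eV for Z = 4.
E_2 = −217.6/4 = −54.40 eV, so ionization (to E = 0) requires 54.40 eV.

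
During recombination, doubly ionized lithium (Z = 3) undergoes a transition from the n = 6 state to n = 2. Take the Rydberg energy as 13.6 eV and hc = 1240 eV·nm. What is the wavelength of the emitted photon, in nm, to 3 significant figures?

45.6 nm

For Z = 3 the level energies scale as Z², so the effective Rydberg energy is 13.6 × 9 = 122.4 eV.
ΔE = 122.4 × (1/2² − 1/6²) = 122.4 × 0.2222 = 27.20 eV.
λ = hc/ΔE = 1240 / 27.20 = 45.6 nm.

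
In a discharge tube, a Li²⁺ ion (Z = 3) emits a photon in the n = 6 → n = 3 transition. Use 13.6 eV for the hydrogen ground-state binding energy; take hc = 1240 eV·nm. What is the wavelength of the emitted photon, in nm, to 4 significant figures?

For Z = 3 the level energies scale as Z², so the effective Rydberg energy is 13.6 × 9 = 122.4 eV.
ΔE = 122.4 × (1/3² − 1/6²) = 122.4 × 0.08333 = 10.20 eV.
λ = hc/ΔE = 1240 / 10.20 = 121.6 nm.

121.6 nm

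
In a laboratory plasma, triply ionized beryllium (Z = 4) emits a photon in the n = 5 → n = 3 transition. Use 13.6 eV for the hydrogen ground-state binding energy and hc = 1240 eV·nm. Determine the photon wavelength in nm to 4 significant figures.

80.14 nm

For Z = 4 the level energies scale as Z², so the effective Rydberg energy is 13.6 × 16 = 217.6 eV.
ΔE = 217.6 × (1/3² − 1/5²) = 217.6 × 0.07111 = 15.47 eV.
λ = hc/ΔE = 1240 / 15.47 = 80.14 nm.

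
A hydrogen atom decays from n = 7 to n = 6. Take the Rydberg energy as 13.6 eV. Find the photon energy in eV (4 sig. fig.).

E_7 = −13.60/49 = −0.2776 eV and E_6 = −13.60/36 = −0.3778 eV.
The photon energy is |E_7 − E_6| = 0.1002 eV.

0.1002 eV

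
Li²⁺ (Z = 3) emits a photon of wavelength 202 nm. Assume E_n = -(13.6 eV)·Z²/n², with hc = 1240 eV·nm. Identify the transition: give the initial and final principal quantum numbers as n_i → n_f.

n_i = 9, n_f = 4

The photon energy is ΔE = hc/λ = 1240 / 202 = 6.139 eV.
With Z = 3, ΔE = 122.4 × (1/n_f² − 1/n_i²), so 1/n_f² − 1/n_i² = 0.05015.
Trying n_f = 4 gives 1/n_i² = 0.01235, i.e. n_i ≈ 9; this pair matches.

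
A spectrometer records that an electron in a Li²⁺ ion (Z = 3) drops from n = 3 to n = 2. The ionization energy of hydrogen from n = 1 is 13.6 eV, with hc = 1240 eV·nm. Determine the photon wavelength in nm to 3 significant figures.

72.9 nm

For Z = 3 the level energies scale as Z², so the effective Rydberg energy is 13.6 × 9 = 122.4 eV.
ΔE = 122.4 × (1/2² − 1/3²) = 122.4 × 0.1389 = 17.00 eV.
λ = hc/ΔE = 1240 / 17.00 = 72.9 nm.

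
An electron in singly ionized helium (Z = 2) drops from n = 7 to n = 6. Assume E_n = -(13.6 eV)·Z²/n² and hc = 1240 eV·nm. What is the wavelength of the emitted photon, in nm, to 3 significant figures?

For Z = 2 the level energies scale as Z², so the effective Rydberg energy is 13.6 × 4 = 54.40 eV.
ΔE = 54.40 × (1/6² − 1/7²) = 54.40 × 0.007370 = 0.4009 eV.
λ = hc/ΔE = 1240 / 0.4009 = 3090 nm.

3090 nm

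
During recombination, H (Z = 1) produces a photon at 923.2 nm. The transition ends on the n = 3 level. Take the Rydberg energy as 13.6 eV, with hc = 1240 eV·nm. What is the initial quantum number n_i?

The photon energy is ΔE = hc/λ = 1240 / 923.2 = 1.343 eV.
With Z = 1, ΔE = 13.60 × (1/n_f² − 1/n_i²), so 1/n_f² − 1/n_i² = 0.09876.
With n_f = 3: 1/n_i² = 1/9 − 0.09876 = 0.01235, so n_i ≈ 9.00.

n_i = 9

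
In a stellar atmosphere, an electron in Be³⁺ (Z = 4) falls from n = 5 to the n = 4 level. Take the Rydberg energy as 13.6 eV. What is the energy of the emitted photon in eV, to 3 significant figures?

The Bohr energies scale as Z², so for Z = 4: E_n = −217.6/n² eV.
E_5 = −217.6/25 = −8.704 eV and E_4 = −217.6/16 = −13.60 eV.
The photon energy is |E_5 − E_4| = 4.90 eV.

4.90 eV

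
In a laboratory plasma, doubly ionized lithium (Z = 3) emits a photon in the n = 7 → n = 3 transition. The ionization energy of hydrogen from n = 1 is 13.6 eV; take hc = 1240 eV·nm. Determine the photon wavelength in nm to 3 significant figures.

112 nm

For Z = 3 the level energies scale as Z², so the effective Rydberg energy is 13.6 × 9 = 122.4 eV.
ΔE = 122.4 × (1/3² − 1/7²) = 122.4 × 0.09070 = 11.10 eV.
λ = hc/ΔE = 1240 / 11.10 = 112 nm.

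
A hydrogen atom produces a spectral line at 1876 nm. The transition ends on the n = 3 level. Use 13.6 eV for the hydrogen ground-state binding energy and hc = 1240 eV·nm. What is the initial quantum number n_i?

The photon energy is ΔE = hc/λ = 1240 / 1876 = 0.6610 eV.
With Z = 1, ΔE = 13.60 × (1/n_f² − 1/n_i²), so 1/n_f² − 1/n_i² = 0.04860.
With n_f = 3: 1/n_i² = 1/9 − 0.04860 = 0.06251, so n_i ≈ 4.00.

n_i = 4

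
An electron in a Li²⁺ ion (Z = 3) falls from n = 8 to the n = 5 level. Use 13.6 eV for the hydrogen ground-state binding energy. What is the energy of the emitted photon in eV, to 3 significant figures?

The Bohr energies scale as Z², so for Z = 3: E_n = −122.4/n² eV.
E_8 = −122.4/64 = −1.913 eV and E_5 = −122.4/25 = −4.896 eV.
The photon energy is |E_8 − E_5| = 2.98 eV.

2.98 eV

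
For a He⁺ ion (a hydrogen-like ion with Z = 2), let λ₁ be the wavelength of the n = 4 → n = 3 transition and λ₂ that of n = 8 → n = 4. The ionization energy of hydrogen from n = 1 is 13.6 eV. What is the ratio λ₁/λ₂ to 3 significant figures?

0.964

λ ∝ 1/ΔE ∝ 1/(1/n_f² − 1/n_i²), and the Z² and hc factors cancel in the ratio.
λ₁/λ₂ = (1/4² − 1/8²)/(1/3² − 1/4²) = 0.04688/0.04861 = 0.964.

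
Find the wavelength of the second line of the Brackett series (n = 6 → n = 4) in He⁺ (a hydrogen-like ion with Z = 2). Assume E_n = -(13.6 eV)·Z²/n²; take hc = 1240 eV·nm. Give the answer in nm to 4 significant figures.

656.5 nm

The Brackett series terminates on n_f = 4; the second line has n_i = 4+2 = 6.
ΔE = 54.40 × (1/4² − 1/6²) = 1.889 eV.
λ = 1240 / 1.889 = 656.5 nm.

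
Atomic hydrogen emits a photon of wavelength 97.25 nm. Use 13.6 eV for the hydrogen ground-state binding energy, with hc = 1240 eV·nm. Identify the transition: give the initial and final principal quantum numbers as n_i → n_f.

n_i = 4, n_f = 1

The photon energy is ΔE = hc/λ = 1240 / 97.25 = 12.75 eV.
With Z = 1, ΔE = 13.60 × (1/n_f² − 1/n_i²), so 1/n_f² − 1/n_i² = 0.9375.
Trying n_f = 1 gives 1/n_i² = 0.06245, i.e. n_i ≈ 4; this pair matches.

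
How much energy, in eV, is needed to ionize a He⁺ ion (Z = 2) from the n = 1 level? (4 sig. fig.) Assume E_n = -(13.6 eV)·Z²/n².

54.40 eV

E_n = −13.6 Z²/n² = −54.40/n² eV for Z = 2.
E_1 = −54.40/1 = −54.40 eV, so ionization (to E = 0) requires 54.40 eV.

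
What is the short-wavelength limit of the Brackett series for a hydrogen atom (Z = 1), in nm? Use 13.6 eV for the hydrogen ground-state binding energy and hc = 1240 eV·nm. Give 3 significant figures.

The Brackett series has lower level n_f = 4; the series limit corresponds to n_i → ∞.
ΔE_max = 13.6 × 1 / 4² = 0.8500 eV.
λ_min = 1240 / 0.8500 = 1460 nm.

1460 nm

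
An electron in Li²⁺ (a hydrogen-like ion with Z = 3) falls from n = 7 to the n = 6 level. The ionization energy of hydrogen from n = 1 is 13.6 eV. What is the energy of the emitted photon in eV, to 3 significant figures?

The Bohr energies scale as Z², so for Z = 3: E_n = −122.4/n² eV.
E_7 = −122.4/49 = −2.498 eV and E_6 = −122.4/36 = −3.400 eV.
The photon energy is |E_7 − E_6| = 0.902 eV.

0.902 eV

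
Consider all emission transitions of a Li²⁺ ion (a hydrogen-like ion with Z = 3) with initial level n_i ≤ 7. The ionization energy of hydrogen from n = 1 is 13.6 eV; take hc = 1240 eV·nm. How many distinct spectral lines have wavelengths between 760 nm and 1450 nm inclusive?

2

Enumerate all n_i → n_f pairs with 1 ≤ n_f < n_i ≤ 7 and compute λ = 1240 / [13.6·9·(1/n_f² − 1/n_i²)].
Lines falling in [760, 1450] nm: 6→5 (828.9 nm), 7→6 (1375 nm).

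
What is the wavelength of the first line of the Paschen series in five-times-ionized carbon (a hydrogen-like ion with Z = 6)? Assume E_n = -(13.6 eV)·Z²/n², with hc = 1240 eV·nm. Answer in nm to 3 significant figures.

The Paschen series terminates on n_f = 3; the first line has n_i = 3+1 = 4.
ΔE = 489.6 × (1/3² − 1/4²) = 23.80 eV.
λ = 1240 / 23.80 = 52.1 nm.

52.1 nm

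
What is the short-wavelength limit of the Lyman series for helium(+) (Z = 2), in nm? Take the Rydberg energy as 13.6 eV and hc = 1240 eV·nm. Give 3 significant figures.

The Lyman series has lower level n_f = 1; the series limit corresponds to n_i → ∞.
ΔE_max = 13.6 × 4 / 1² = 54.40 eV.
λ_min = 1240 / 54.40 = 22.8 nm.

22.8 nm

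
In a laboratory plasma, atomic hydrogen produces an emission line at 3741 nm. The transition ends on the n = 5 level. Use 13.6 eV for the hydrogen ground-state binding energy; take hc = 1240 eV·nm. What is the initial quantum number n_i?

The photon energy is ΔE = hc/λ = 1240 / 3741 = 0.3315 eV.
With Z = 1, ΔE = 13.60 × (1/n_f² − 1/n_i²), so 1/n_f² − 1/n_i² = 0.02437.
With n_f = 5: 1/n_i² = 1/25 − 0.02437 = 0.01563, so n_i ≈ 8.00.

n_i = 8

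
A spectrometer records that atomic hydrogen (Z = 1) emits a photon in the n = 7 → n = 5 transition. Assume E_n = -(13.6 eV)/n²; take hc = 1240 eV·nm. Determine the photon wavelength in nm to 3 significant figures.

4650 nm

ΔE = 13.60 × (1/5² − 1/7²) = 13.60 × 0.01959 = 0.2664 eV.
λ = hc/ΔE = 1240 / 0.2664 = 4650 nm.
This line belongs to the Pfund series.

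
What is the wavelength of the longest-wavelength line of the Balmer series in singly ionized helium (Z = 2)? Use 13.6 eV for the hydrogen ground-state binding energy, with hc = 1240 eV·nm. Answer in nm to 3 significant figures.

164 nm

The Balmer series terminates on n_f = 2; the first line has n_i = 2+1 = 3.
ΔE = 54.40 × (1/2² − 1/3²) = 7.556 eV.
λ = 1240 / 7.556 = 164 nm.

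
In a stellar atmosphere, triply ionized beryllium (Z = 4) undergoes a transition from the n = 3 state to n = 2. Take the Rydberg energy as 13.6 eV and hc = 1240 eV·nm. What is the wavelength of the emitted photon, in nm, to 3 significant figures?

41.0 nm

For Z = 4 the level energies scale as Z², so the effective Rydberg energy is 13.6 × 16 = 217.6 eV.
ΔE = 217.6 × (1/2² − 1/3²) = 217.6 × 0.1389 = 30.22 eV.
λ = hc/ΔE = 1240 / 30.22 = 41.0 nm.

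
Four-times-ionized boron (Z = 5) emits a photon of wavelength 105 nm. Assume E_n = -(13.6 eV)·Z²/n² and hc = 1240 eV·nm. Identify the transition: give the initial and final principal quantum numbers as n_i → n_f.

n_i = 6, n_f = 4

The photon energy is ΔE = hc/λ = 1240 / 105 = 11.81 eV.
With Z = 5, ΔE = 340.0 × (1/n_f² − 1/n_i²), so 1/n_f² − 1/n_i² = 0.03473.
Trying n_f = 4 gives 1/n_i² = 0.02777, i.e. n_i ≈ 6; this pair matches.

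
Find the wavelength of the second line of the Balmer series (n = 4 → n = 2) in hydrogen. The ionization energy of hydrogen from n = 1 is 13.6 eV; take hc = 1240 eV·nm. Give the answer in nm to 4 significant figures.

486.3 nm

The Balmer series terminates on n_f = 2; the second line has n_i = 2+2 = 4.
ΔE = 13.60 × (1/2² − 1/4²) = 2.550 eV.
λ = 1240 / 2.550 = 486.3 nm.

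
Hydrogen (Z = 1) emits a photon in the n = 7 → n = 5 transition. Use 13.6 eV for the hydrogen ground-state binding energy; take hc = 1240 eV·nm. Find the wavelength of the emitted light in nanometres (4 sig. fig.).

ΔE = 13.60 × (1/5² − 1/7²) = 13.60 × 0.01959 = 0.2664 eV.
λ = hc/ΔE = 1240 / 0.2664 = 4654 nm.

4654 nm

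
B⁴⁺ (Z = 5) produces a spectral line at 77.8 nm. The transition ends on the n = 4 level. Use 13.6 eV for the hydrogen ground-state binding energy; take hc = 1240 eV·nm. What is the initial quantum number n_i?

n_i = 8

The photon energy is ΔE = hc/λ = 1240 / 77.8 = 15.94 eV.
With Z = 5, ΔE = 340.0 × (1/n_f² − 1/n_i²), so 1/n_f² − 1/n_i² = 0.04688.
With n_f = 4: 1/n_i² = 1/16 − 0.04688 = 0.01562, so n_i ≈ 8.00.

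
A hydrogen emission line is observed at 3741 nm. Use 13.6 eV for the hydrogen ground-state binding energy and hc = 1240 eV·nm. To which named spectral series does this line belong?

ΔE = 1240/3741 = 0.3315 eV.
This matches 13.6 × (1/5² − 1/8²), so n_f = 5: the Pfund series.

Pfund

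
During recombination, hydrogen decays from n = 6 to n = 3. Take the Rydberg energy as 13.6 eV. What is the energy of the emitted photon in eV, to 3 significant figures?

E_6 = −13.60/36 = −0.3778 eV and E_3 = −13.60/9 = −1.511 eV.
The photon energy is |E_6 − E_3| = 1.13 eV.

1.13 eV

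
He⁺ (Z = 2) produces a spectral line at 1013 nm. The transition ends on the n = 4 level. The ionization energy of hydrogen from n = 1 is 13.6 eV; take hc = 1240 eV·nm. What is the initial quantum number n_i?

n_i = 5

The photon energy is ΔE = hc/λ = 1240 / 1013 = 1.224 eV.
With Z = 2, ΔE = 54.40 × (1/n_f² − 1/n_i²), so 1/n_f² − 1/n_i² = 0.02250.
With n_f = 4: 1/n_i² = 1/16 − 0.02250 = 0.04000, so n_i ≈ 5.00.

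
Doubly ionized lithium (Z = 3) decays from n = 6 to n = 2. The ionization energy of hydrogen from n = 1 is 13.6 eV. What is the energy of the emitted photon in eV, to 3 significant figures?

The Bohr energies scale as Z², so for Z = 3: E_n = −122.4/n² eV.
E_6 = −122.4/36 = −3.400 eV and E_2 = −122.4/4 = −30.60 eV.
The photon energy is |E_6 − E_2| = 27.2 eV.

27.2 eV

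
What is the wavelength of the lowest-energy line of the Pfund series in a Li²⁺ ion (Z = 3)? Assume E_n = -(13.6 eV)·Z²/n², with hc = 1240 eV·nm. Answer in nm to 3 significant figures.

The Pfund series terminates on n_f = 5; the first line has n_i = 5+1 = 6.
ΔE = 122.4 × (1/5² − 1/6²) = 1.496 eV.
λ = 1240 / 1.496 = 829 nm.

829 nm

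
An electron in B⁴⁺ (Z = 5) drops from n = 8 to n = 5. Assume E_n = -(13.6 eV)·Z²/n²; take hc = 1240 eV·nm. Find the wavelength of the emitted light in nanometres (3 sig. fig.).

150 nm

For Z = 5 the level energies scale as Z², so the effective Rydberg energy is 13.6 × 25 = 340.0 eV.
ΔE = 340.0 × (1/5² − 1/8²) = 340.0 × 0.02438 = 8.288 eV.
λ = hc/ΔE = 1240 / 8.288 = 150 nm.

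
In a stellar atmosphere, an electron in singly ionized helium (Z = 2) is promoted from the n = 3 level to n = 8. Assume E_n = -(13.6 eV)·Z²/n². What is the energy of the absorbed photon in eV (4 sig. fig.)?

5.194 eV

The Bohr energies scale as Z², so for Z = 2: E_n = −54.40/n² eV.
E_8 = −54.40/64 = −0.8500 eV and E_3 = −54.40/9 = −6.044 eV.
The photon energy is |E_8 − E_3| = 5.194 eV.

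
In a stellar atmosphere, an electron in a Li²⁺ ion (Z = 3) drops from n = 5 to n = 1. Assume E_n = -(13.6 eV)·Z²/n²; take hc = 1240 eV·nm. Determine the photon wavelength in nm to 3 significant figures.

For Z = 3 the level energies scale as Z², so the effective Rydberg energy is 13.6 × 9 = 122.4 eV.
ΔE = 122.4 × (1/1² − 1/5²) = 122.4 × 0.9600 = 117.5 eV.
λ = hc/ΔE = 1240 / 117.5 = 10.6 nm.

10.6 nm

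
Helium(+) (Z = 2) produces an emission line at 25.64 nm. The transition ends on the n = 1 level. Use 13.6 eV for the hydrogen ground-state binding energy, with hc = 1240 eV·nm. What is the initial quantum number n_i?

n_i = 3

The photon energy is ΔE = hc/λ = 1240 / 25.64 = 48.36 eV.
With Z = 2, ΔE = 54.40 × (1/n_f² − 1/n_i²), so 1/n_f² − 1/n_i² = 0.8890.
With n_f = 1: 1/n_i² = 1/1 − 0.8890 = 0.1110, so n_i ≈ 3.00.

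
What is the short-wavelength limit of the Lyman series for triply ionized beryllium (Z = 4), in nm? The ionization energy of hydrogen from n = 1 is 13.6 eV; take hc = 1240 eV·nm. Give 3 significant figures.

The Lyman series has lower level n_f = 1; the series limit corresponds to n_i → ∞.
ΔE_max = 13.6 × 16 / 1² = 217.6 eV.
λ_min = 1240 / 217.6 = 5.70 nm.

5.70 nm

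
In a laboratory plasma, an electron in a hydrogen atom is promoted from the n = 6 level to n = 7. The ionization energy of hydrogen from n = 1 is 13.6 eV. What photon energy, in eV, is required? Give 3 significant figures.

0.100 eV

E_7 = −13.60/49 = −0.2776 eV and E_6 = −13.60/36 = −0.3778 eV.
The photon energy is |E_7 − E_6| = 0.100 eV.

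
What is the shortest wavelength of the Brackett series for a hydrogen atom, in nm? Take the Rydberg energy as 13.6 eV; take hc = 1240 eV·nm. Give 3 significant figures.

The Brackett series has lower level n_f = 4; the series limit corresponds to n_i → ∞.
ΔE_max = 13.6 × 1 / 4² = 0.8500 eV.
λ_min = 1240 / 0.8500 = 1460 nm.

1460 nm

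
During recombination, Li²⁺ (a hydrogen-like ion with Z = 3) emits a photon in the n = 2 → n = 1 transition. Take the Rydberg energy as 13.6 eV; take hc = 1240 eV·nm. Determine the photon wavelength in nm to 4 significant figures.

13.51 nm

For Z = 3 the level energies scale as Z², so the effective Rydberg energy is 13.6 × 9 = 122.4 eV.
ΔE = 122.4 × (1/1² − 1/2²) = 122.4 × 0.7500 = 91.80 eV.
λ = hc/ΔE = 1240 / 91.80 = 13.51 nm.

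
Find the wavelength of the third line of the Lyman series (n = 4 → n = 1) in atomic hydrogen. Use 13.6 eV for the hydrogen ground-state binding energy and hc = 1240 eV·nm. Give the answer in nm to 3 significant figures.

97.3 nm

The Lyman series terminates on n_f = 1; the third line has n_i = 1+3 = 4.
ΔE = 13.60 × (1/1² − 1/4²) = 12.75 eV.
λ = 1240 / 12.75 = 97.3 nm.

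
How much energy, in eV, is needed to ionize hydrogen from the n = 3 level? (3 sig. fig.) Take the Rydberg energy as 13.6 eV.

1.51 eV

E_3 = −13.60/9 = −1.51 eV, so ionization (to E = 0) requires 1.51 eV.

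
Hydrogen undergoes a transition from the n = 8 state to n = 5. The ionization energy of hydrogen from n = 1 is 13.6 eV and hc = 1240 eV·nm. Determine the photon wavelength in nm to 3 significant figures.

3740 nm

ΔE = 13.60 × (1/5² − 1/8²) = 13.60 × 0.02438 = 0.3315 eV.
λ = hc/ΔE = 1240 / 0.3315 = 3740 nm.
This line belongs to the Pfund series.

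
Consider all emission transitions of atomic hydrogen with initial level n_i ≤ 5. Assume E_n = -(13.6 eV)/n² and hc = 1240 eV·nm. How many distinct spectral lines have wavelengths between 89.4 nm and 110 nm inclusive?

Enumerate all n_i → n_f pairs with 1 ≤ n_f < n_i ≤ 5 and compute λ = 1240 / [13.6·1·(1/n_f² − 1/n_i²)].
Lines falling in [89.4, 110] nm: 5→1 (94.98 nm), 4→1 (97.25 nm), 3→1 (102.6 nm).

3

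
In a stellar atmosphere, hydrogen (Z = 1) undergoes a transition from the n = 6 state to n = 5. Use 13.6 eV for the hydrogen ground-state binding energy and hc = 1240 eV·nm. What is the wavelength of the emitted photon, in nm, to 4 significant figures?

7460 nm

ΔE = 13.60 × (1/5² − 1/6²) = 13.60 × 0.01222 = 0.1662 eV.
λ = hc/ΔE = 1240 / 0.1662 = 7460 nm.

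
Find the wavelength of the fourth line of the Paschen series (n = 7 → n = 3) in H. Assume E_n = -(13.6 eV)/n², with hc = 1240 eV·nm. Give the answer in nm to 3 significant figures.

The Paschen series terminates on n_f = 3; the fourth line has n_i = 3+4 = 7.
ΔE = 13.60 × (1/3² − 1/7²) = 1.234 eV.
λ = 1240 / 1.234 = 1010 nm.

1010 nm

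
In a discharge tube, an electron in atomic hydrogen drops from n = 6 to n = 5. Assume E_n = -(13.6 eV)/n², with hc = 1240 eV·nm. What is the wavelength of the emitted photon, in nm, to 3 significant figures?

ΔE = 13.60 × (1/5² − 1/6²) = 13.60 × 0.01222 = 0.1662 eV.
λ = hc/ΔE = 1240 / 0.1662 = 7460 nm.

7460 nm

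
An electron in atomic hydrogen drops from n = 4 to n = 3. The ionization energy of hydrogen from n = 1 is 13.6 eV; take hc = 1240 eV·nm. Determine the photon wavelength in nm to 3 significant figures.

ΔE = 13.60 × (1/3² − 1/4²) = 13.60 × 0.04861 = 0.6611 eV.
λ = hc/ΔE = 1240 / 0.6611 = 1880 nm.
This line belongs to the Paschen series.

1880 nm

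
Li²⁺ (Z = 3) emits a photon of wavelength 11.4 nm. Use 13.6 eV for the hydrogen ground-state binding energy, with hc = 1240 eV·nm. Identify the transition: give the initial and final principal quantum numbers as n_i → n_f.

The photon energy is ΔE = hc/λ = 1240 / 11.4 = 108.8 eV.
With Z = 3, ΔE = 122.4 × (1/n_f² − 1/n_i²), so 1/n_f² − 1/n_i² = 0.8887.
Trying n_f = 1 gives 1/n_i² = 0.1113, i.e. n_i ≈ 3; this pair matches.

n_i = 3, n_f = 1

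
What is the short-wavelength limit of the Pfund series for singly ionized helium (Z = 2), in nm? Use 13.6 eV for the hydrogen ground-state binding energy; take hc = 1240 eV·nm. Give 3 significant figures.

The Pfund series has lower level n_f = 5; the series limit corresponds to n_i → ∞.
ΔE_max = 13.6 × 4 / 5² = 2.176 eV.
λ_min = 1240 / 2.176 = 570 nm.

570 nm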